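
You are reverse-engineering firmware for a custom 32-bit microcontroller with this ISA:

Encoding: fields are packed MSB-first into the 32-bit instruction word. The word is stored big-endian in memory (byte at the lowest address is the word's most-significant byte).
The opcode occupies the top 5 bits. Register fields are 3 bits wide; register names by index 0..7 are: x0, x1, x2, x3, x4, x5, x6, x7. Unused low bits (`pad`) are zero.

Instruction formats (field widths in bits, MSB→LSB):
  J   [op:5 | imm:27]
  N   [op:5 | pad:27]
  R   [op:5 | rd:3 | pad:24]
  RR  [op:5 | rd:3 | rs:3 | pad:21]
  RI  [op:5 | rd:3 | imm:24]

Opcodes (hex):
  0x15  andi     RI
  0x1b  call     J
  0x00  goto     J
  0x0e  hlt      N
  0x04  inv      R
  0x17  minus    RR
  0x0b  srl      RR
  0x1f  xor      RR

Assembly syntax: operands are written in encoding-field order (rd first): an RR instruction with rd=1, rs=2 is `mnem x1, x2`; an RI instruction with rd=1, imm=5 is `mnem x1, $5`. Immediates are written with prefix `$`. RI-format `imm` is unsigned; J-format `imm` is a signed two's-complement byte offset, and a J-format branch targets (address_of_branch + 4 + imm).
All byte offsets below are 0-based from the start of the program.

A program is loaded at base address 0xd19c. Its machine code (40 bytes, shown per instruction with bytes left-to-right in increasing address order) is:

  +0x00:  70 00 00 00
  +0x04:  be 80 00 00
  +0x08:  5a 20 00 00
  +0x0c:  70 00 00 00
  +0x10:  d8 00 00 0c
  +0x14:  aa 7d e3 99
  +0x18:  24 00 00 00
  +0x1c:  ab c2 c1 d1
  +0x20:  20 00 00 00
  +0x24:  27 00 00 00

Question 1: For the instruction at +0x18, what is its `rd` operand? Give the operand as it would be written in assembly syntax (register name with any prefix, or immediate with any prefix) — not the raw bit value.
@+18  big-endian(24 00 00 00) = 0x24000000
  top 5b → 0x4 → inv [R]
  [26:24] rd=4 = x4

x4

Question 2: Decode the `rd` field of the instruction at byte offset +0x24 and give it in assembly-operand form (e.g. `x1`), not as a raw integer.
x7

off 0x24: read 27 00 00 00 as big → 0x27000000
  op=0x27000000>>27=0x4 ⇒ inv (R)
  [26:24] rd=7 = x7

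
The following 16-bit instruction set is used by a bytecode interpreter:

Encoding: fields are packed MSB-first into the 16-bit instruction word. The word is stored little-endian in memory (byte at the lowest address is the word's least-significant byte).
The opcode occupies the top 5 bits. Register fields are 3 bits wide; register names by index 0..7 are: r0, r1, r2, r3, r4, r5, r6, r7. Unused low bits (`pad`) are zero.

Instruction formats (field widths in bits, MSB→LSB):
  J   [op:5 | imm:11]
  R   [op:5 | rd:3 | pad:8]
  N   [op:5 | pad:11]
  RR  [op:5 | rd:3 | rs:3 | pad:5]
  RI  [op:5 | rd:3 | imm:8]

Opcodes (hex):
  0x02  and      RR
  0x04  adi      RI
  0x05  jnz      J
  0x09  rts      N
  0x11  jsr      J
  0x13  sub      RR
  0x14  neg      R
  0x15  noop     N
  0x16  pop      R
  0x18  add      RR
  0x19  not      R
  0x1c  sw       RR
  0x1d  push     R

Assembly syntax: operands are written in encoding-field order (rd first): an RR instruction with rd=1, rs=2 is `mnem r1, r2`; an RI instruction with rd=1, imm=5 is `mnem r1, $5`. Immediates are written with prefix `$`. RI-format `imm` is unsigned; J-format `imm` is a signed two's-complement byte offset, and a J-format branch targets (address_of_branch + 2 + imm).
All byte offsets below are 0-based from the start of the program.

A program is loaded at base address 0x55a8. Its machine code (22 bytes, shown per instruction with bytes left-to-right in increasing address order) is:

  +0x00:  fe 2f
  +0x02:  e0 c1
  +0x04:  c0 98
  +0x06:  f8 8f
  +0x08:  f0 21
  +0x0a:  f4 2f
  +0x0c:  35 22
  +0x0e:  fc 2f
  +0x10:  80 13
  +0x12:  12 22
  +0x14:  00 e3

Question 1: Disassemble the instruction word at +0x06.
+0x06: f8 8f ⇒ word 0x8ff8 (little)
  top 5b → 0x11 → jsr [J]
  [10:0] imm=2040 (s11→-8) = $-8

jsr $-8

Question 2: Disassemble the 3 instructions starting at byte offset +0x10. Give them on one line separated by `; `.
and r3, r4; adi r2, $18; sw r3, r0

@+10  little-endian(80 13) = 0x1380
  op=0x1380>>11=0x2 ⇒ and (RR)
  [10:8] rd=3 = r3
  [7:5] rs=4 = r4
@+12  little-endian(12 22) = 0x2212
  op=0x2212>>11=0x4 ⇒ adi (RI)
  [10:8] rd=2 = r2
  [7:0] imm=18 = $18
@+14  little-endian(00 e3) = 0xe300
  op=0xe300>>11=0x1c ⇒ sw (RR)
  [10:8] rd=3 = r3
  [7:5] rs=0 = r0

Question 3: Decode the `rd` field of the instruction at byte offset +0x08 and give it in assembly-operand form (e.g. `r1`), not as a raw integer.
r1

[08] f0 21 → 0x21f0
  opcode bits[15:11]=0x4: adi/RI
  rd@[10:8]=0x1 ⇒ r1
  imm@[7:0]=0xf0 ⇒ $240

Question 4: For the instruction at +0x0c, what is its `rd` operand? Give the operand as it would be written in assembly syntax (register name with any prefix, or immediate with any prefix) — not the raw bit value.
@+0c  little-endian(35 22) = 0x2235
  top 5b → 0x4 → adi [RI]
  [10:8] rd=2 = r2
  [7:0] imm=53 = $53

r2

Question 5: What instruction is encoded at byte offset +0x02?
add r1, r7

@+02  little-endian(e0 c1) = 0xc1e0
  top 5b → 0x18 → add [RR]
  [10:8] rd=1 = r1
  [7:5] rs=7 = r7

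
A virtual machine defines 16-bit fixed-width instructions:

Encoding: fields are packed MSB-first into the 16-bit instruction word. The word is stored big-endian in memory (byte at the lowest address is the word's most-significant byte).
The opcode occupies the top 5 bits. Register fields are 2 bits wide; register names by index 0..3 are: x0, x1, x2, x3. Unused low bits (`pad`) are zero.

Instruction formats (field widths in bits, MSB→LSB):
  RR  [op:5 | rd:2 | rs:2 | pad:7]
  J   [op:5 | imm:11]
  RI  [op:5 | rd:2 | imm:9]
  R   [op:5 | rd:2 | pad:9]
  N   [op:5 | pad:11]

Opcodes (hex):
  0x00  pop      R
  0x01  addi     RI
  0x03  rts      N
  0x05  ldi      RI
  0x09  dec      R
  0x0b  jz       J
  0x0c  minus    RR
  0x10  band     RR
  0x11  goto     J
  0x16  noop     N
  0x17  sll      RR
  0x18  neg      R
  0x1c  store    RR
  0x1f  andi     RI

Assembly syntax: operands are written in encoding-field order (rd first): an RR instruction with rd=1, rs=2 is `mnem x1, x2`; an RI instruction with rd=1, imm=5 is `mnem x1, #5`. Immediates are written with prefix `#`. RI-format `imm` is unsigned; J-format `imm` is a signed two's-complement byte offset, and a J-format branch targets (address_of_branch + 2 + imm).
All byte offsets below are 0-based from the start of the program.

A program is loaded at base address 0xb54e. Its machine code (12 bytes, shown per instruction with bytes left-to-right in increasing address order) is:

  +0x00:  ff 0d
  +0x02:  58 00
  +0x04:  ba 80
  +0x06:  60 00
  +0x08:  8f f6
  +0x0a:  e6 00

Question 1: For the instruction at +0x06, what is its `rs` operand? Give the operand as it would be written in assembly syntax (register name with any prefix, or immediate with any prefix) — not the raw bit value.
[06] 60 00 → 0x6000
  opcode bits[15:11]=0xc: minus/RR
  rd: (w>>9)&0x3=0x0 → x0
  rs: (w>>7)&0x3=0x0 → x0

x0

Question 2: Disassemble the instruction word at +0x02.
+0x02: 58 00 ⇒ word 0x5800 (big)
  opcode bits[15:11]=0xb: jz/J
  [10:0] imm=0 = #0

jz #0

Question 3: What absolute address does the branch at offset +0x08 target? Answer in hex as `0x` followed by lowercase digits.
0xb54e

+0x08: 8f f6 ⇒ word 0x8ff6 (big)
  op=0x8ff6>>11=0x11 ⇒ goto (J)
  imm@[10:0]=0x7f6 (s11→-10) ⇒ #-10
  target = base 0xb54e + off 0x08 + 2 + imm -10 = 0xb54e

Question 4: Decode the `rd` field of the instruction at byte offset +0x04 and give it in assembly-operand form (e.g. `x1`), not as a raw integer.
off 0x04: read ba 80 as big → 0xba80
  op=0xba80>>11=0x17 ⇒ sll (RR)
  rd@[10:9]=0x1 ⇒ x1
  rs@[8:7]=0x1 ⇒ x1

x1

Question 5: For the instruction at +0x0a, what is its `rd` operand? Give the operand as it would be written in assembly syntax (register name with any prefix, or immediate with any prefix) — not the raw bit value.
x3

[0a] e6 00 → 0xe600
  op=0xe600>>11=0x1c ⇒ store (RR)
  rd@[10:9]=0x3 ⇒ x3
  rs@[8:7]=0x0 ⇒ x0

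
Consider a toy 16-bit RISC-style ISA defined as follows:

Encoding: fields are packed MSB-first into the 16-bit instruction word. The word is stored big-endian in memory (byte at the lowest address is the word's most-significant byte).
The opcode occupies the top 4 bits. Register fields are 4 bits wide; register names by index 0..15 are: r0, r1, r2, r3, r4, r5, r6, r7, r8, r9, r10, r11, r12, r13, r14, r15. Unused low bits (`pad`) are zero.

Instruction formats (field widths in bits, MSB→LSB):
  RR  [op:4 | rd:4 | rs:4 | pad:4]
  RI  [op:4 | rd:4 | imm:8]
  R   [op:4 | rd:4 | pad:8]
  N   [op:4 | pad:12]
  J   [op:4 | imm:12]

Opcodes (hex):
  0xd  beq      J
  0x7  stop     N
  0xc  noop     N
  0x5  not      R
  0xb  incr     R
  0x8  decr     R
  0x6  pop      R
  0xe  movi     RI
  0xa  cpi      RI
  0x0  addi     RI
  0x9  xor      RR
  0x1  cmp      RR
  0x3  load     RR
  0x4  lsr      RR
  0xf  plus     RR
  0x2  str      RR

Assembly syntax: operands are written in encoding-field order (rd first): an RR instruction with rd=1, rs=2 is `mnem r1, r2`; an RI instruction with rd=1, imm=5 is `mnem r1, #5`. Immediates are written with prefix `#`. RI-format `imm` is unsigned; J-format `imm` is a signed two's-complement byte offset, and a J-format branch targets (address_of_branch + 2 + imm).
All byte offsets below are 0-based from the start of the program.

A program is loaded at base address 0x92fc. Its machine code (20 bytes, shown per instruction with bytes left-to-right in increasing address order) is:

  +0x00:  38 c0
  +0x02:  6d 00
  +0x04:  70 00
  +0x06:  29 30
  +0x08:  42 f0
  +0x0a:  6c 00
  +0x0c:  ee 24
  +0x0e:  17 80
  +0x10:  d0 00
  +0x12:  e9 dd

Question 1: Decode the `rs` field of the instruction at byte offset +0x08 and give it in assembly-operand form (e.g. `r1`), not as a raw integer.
r15

+0x08: 42 f0 ⇒ word 0x42f0 (big)
  opcode bits[15:12]=0x4: lsr/RR
  [11:8] rd=2 = r2
  [7:4] rs=15 = r15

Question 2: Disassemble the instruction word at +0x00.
off 0x00: read 38 c0 as big → 0x38c0
  top 4b → 0x3 → load [RR]
  [11:8] rd=8 = r8
  [7:4] rs=12 = r12

load r8, r12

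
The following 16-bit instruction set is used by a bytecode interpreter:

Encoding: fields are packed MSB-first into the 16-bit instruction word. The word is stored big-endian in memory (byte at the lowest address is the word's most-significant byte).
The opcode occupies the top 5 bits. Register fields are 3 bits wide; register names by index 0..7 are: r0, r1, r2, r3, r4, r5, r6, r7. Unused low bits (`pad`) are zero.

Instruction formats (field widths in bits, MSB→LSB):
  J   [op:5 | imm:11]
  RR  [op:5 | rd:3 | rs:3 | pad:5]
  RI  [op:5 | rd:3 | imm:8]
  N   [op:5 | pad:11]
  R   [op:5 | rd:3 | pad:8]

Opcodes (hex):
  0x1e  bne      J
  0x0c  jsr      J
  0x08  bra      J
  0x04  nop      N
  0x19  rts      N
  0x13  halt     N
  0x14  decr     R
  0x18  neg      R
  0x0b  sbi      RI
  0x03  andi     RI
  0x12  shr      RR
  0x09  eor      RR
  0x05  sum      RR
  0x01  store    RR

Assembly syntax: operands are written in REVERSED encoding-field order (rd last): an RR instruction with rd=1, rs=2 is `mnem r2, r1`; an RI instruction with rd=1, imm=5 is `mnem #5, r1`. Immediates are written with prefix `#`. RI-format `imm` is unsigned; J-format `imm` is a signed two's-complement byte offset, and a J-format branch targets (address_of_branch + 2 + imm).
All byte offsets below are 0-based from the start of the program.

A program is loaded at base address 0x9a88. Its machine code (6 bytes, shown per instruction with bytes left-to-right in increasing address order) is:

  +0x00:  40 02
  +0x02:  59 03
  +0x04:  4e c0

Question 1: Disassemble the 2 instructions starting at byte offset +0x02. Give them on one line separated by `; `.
sbi #3, r1; eor r6, r6

+0x02: 59 03 ⇒ word 0x5903 (big)
  op=0x5903>>11=0xb ⇒ sbi (RI)
  rd: (w>>8)&0x7=0x1 → r1
  imm: (w>>0)&0xff=0x3 → #3
+0x04: 4e c0 ⇒ word 0x4ec0 (big)
  op=0x4ec0>>11=0x9 ⇒ eor (RR)
  rd: (w>>8)&0x7=0x6 → r6
  rs: (w>>5)&0x7=0x6 → r6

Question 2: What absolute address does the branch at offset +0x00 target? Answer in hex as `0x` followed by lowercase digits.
+0x00: 40 02 ⇒ word 0x4002 (big)
  top 5b → 0x8 → bra [J]
  imm@[10:0]=0x2 ⇒ #2
  target = base 0x9a88 + off 0x00 + 2 + imm 2 = 0x9a8c

0x9a8c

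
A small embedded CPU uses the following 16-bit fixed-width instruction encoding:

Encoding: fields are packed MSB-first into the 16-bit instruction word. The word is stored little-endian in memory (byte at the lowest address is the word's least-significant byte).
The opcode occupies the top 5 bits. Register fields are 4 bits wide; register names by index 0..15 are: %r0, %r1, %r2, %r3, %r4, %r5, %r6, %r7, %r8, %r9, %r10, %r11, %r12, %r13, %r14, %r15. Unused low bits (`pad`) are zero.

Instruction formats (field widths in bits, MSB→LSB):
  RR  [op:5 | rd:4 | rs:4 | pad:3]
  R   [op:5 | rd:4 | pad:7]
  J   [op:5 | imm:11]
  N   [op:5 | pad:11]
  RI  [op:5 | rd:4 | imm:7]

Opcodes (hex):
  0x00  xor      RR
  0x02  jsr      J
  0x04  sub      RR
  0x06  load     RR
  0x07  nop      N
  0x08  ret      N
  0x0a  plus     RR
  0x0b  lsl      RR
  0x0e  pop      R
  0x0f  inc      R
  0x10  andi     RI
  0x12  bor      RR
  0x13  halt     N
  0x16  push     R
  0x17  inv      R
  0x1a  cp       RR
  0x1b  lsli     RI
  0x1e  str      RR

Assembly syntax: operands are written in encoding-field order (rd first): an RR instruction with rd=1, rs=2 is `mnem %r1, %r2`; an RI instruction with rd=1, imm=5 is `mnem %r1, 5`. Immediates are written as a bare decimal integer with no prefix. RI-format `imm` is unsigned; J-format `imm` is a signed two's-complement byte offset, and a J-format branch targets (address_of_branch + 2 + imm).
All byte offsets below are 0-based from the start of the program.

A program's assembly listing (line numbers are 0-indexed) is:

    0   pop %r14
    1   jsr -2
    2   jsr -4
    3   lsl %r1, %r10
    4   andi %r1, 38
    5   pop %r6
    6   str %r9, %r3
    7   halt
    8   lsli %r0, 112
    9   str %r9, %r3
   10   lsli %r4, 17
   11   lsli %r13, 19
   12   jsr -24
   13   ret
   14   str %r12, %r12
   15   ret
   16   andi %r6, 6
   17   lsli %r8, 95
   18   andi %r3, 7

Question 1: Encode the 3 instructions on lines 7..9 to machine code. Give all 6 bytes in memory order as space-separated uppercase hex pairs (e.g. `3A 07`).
00 98 70 D8 98 F4

line 7 (halt): pack op=0x13:5|pad=0:11 = 0x9800; little→ 00 98
line 8 (lsli): pack op=0x1b:5|rd=0:4|imm=112:7 = 0xd870; little→ 70 d8
line 9 (str): pack op=0x1e:5|rd=9:4|rs=3:4|pad=0:3 = 0xf498; little→ 98 f4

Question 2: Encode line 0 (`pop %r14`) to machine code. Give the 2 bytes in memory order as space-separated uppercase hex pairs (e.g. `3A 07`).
00 77

0. pop fields op=0xe:5|rd=14:4|pad=0:7 → word 7700h → 00 77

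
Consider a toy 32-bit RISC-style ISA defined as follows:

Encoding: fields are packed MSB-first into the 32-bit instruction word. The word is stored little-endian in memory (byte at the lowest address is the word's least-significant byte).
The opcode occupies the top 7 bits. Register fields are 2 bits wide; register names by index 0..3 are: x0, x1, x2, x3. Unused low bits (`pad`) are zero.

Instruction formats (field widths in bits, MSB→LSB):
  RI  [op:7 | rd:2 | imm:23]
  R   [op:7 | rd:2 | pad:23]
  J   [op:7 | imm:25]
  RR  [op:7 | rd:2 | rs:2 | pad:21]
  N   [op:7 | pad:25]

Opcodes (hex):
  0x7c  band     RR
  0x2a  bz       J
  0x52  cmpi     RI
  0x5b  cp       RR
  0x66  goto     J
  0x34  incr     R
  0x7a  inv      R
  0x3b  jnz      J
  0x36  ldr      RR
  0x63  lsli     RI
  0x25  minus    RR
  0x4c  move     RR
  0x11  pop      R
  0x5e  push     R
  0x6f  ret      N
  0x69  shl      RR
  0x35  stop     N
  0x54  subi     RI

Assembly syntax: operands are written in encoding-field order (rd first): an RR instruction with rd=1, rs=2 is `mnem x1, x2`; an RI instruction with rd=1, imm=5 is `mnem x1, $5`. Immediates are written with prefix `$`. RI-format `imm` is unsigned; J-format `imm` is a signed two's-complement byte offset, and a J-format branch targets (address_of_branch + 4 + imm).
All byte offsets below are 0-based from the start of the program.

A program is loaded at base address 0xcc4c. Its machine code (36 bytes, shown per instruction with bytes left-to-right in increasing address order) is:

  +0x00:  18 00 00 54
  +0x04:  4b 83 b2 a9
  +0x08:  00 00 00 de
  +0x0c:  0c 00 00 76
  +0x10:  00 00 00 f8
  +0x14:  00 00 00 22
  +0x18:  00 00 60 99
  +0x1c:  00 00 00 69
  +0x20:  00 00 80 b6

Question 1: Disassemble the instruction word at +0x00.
off 0x00: read 18 00 00 54 as little → 0x54000018
  top 7b → 0x2a → bz [J]
  imm: (w>>0)&0x1ffffff=0x18 → $24

bz $24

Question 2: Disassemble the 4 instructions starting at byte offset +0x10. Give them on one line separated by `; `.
off 0x10: read 00 00 00 f8 as little → 0xf8000000
  top 7b → 0x7c → band [RR]
  rd@[24:23]=0x0 ⇒ x0
  rs@[22:21]=0x0 ⇒ x0
off 0x14: read 00 00 00 22 as little → 0x22000000
  top 7b → 0x11 → pop [R]
  rd@[24:23]=0x0 ⇒ x0
off 0x18: read 00 00 60 99 as little → 0x99600000
  top 7b → 0x4c → move [RR]
  rd@[24:23]=0x2 ⇒ x2
  rs@[22:21]=0x3 ⇒ x3
off 0x1c: read 00 00 00 69 as little → 0x69000000
  top 7b → 0x34 → incr [R]
  rd@[24:23]=0x2 ⇒ x2

band x0, x0; pop x0; move x2, x3; incr x2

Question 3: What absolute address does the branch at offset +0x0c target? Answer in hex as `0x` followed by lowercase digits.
@+0c  little-endian(0c 00 00 76) = 0x7600000c
  op=0x7600000c>>25=0x3b ⇒ jnz (J)
  [24:0] imm=12 = $12
  target = base 0xcc4c + off 0x0c + 4 + imm 12 = 0xcc68

0xcc68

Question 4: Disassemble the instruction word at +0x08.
off 0x08: read 00 00 00 de as little → 0xde000000
  top 7b → 0x6f → ret [N]

ret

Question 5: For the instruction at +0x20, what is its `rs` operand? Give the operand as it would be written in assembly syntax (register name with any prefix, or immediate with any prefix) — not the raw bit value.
x0

@+20  little-endian(00 00 80 b6) = 0xb6800000
  op=0xb6800000>>25=0x5b ⇒ cp (RR)
  rd@[24:23]=0x1 ⇒ x1
  rs@[22:21]=0x0 ⇒ x0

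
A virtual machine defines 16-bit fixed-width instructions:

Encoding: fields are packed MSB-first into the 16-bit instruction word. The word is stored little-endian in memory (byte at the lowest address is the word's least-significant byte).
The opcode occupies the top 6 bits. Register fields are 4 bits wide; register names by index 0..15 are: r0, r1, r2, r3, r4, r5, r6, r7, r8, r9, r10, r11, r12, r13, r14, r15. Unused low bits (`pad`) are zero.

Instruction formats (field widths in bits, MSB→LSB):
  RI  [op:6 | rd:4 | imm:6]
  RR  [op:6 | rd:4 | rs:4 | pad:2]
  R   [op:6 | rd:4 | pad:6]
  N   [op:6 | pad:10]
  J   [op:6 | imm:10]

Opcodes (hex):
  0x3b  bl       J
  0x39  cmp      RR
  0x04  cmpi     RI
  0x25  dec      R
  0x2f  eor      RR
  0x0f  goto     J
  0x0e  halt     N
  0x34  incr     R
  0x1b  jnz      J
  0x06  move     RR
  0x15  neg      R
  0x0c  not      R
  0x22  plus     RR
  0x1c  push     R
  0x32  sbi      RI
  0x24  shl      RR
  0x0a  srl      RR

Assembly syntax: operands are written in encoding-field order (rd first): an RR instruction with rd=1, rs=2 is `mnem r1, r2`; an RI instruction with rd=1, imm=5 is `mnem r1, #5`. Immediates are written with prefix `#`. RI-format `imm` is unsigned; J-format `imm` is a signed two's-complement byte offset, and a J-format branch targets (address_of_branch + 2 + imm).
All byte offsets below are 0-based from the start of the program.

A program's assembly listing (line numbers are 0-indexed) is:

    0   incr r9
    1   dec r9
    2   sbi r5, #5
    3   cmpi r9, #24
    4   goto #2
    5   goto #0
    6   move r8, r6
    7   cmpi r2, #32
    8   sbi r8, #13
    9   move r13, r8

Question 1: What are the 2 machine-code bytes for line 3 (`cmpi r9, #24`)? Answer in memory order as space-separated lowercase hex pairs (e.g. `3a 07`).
line 3 (cmpi): pack op=0x4:6|rd=9:4|imm=24:6 = 0x1258; little→ 58 12

58 12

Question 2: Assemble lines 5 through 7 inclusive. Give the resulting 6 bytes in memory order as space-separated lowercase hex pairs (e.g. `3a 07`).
5. goto fields op=0xf:6|imm=0:10 → word 3c00h → 00 3c
6. move fields op=0x6:6|rd=8:4|rs=6:4|pad=0:2 → word 1a18h → 18 1a
7. cmpi fields op=0x4:6|rd=2:4|imm=32:6 → word 10a0h → a0 10

00 3c 18 1a a0 10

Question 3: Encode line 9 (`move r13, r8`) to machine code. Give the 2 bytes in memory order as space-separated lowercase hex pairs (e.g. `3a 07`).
60 1b

9. move fields op=0x6:6|rd=13:4|rs=8:4|pad=0:2 → word 1b60h → 60 1b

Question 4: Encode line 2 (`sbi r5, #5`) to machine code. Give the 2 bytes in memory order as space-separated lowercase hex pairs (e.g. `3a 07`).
line 2 (sbi): pack op=0x32:6|rd=5:4|imm=5:6 = 0xc945; little→ 45 c9

45 c9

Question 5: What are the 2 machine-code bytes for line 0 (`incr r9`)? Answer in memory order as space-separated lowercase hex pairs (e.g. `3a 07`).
L0: incr op=0x34:6|rd=9:4|pad=0:6 ⇒ 0xd240 ⇒ little 40 d2

40 d2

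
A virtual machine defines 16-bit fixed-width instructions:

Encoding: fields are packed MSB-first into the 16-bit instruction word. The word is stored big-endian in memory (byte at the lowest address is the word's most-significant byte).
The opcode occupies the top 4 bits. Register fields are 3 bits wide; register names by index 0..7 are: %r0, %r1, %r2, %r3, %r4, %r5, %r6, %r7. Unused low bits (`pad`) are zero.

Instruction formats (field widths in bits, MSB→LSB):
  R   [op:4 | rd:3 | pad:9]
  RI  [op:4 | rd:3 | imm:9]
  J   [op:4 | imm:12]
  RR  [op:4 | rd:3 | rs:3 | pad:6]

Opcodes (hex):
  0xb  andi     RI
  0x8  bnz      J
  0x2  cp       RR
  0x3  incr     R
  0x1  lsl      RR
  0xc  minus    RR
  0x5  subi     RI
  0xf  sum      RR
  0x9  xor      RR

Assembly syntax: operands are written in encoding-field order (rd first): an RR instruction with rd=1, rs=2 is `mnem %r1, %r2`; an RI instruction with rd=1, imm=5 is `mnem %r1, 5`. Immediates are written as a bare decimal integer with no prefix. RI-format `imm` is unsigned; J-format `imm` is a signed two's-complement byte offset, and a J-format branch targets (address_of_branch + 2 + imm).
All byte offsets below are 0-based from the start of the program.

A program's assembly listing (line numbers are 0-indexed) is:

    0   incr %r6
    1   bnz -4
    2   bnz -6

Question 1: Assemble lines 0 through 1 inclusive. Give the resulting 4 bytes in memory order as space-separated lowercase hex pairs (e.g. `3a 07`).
line 0 (incr): pack op=0x3:4|rd=6:3|pad=0:9 = 0x3c00; big→ 3c 00
line 1 (bnz): pack op=0x8:4|imm=-4:12 = 0x8ffc; big→ 8f fc

3c 00 8f fc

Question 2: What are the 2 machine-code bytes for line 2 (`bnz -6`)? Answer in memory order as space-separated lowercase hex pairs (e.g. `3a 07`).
L2: bnz op=0x8:4|imm=-6:12 ⇒ 0x8ffa ⇒ big 8f fa

8f fa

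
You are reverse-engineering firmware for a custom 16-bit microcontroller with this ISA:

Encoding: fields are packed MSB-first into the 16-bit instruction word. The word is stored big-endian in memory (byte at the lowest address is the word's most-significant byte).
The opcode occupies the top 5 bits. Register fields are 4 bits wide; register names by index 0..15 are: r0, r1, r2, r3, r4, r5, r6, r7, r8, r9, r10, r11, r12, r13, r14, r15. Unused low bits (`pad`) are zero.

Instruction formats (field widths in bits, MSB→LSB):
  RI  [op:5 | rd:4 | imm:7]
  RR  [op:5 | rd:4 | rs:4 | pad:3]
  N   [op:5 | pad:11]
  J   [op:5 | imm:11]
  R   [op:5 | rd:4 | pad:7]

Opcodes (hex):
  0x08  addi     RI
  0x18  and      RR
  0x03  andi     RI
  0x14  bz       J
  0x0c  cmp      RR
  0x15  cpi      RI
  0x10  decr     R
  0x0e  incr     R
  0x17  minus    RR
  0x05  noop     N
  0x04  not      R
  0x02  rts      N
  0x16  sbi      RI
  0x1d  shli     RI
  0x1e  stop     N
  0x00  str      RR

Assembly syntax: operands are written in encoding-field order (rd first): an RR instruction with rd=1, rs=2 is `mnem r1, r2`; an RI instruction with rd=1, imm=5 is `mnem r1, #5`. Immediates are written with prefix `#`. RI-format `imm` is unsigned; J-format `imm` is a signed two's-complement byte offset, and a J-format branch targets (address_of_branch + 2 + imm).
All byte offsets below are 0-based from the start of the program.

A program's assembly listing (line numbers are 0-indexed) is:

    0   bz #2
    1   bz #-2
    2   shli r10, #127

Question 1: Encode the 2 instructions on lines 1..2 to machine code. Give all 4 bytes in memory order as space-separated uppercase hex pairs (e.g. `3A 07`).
1. bz fields op=0x14:5|imm=-2:11 → word a7feh → a7 fe
2. shli fields op=0x1d:5|rd=10:4|imm=127:7 → word ed7fh → ed 7f

A7 FE ED 7F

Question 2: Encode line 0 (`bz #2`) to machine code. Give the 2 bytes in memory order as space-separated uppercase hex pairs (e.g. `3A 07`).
L0: bz op=0x14:5|imm=2:11 ⇒ 0xa002 ⇒ big a0 02

A0 02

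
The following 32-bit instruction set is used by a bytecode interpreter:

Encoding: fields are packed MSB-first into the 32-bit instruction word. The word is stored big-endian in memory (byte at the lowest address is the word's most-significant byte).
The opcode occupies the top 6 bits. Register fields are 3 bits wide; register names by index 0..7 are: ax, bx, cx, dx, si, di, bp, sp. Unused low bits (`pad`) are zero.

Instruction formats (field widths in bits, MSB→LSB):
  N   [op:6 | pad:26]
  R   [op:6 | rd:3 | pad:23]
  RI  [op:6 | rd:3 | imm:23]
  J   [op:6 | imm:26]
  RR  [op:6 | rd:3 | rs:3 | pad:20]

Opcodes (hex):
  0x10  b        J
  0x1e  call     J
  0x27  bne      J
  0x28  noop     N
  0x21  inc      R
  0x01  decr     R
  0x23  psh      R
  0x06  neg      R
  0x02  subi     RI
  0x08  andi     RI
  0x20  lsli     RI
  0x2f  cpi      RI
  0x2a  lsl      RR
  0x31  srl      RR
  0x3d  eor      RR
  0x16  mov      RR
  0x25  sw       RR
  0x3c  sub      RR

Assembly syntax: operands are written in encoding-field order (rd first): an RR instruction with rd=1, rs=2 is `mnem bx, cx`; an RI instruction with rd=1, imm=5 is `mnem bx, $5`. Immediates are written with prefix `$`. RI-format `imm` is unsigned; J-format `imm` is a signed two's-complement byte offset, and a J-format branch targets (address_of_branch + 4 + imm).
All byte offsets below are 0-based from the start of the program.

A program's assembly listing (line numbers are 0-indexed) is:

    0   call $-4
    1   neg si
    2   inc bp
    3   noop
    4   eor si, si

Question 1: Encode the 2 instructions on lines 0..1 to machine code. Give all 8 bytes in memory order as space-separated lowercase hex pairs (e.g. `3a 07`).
0. call fields op=0x1e:6|imm=-4:26 → word 7bfffffch → 7b ff ff fc
1. neg fields op=0x6:6|rd=4:3|pad=0:23 → word 1a000000h → 1a 00 00 00

7b ff ff fc 1a 00 00 00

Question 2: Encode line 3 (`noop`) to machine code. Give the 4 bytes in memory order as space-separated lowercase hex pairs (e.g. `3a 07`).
3. noop fields op=0x28:6|pad=0:26 → word a0000000h → a0 00 00 00

a0 00 00 00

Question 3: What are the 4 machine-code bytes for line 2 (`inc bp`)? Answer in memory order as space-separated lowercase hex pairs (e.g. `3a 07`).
87 00 00 00

L2: inc op=0x21:6|rd=6:3|pad=0:23 ⇒ 0x87000000 ⇒ big 87 00 00 00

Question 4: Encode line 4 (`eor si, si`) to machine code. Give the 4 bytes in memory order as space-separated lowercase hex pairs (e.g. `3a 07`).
f6 40 00 00

line 4 (eor): pack op=0x3d:6|rd=4:3|rs=4:3|pad=0:20 = 0xf6400000; big→ f6 40 00 00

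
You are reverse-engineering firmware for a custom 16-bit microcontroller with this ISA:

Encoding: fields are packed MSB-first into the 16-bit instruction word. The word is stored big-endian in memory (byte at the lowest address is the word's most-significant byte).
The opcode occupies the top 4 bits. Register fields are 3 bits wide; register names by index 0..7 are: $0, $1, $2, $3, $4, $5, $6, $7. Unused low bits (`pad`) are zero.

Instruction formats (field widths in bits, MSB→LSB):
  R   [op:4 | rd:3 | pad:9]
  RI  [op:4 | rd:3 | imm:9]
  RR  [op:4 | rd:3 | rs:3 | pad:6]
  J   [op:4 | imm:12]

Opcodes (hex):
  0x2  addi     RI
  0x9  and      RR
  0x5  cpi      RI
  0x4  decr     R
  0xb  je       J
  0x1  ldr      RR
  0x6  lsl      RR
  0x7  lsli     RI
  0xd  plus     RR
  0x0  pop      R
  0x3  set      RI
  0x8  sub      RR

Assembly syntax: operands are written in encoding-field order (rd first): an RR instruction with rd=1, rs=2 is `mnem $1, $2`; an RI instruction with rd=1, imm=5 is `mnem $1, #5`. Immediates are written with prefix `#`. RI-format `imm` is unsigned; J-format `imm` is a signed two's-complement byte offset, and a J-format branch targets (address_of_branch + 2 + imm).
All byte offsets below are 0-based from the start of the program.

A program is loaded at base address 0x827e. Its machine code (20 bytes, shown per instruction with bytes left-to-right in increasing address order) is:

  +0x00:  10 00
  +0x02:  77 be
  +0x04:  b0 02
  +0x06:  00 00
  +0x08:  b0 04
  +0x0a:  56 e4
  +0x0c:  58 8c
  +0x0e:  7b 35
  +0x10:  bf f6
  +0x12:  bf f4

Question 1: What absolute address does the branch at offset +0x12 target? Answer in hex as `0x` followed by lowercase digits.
0x8286

[12] bf f4 → 0xbff4
  opcode bits[15:12]=0xb: je/J
  imm@[11:0]=0xff4 (s12→-12) ⇒ #-12
  target = base 0x827e + off 0x12 + 2 + imm -12 = 0x8286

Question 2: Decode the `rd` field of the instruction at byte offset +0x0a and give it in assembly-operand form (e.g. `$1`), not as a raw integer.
@+0a  big-endian(56 e4) = 0x56e4
  opcode bits[15:12]=0x5: cpi/RI
  rd@[11:9]=0x3 ⇒ $3
  imm@[8:0]=0xe4 ⇒ #228

$3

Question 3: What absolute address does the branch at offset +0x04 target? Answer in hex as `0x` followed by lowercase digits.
@+04  big-endian(b0 02) = 0xb002
  opcode bits[15:12]=0xb: je/J
  [11:0] imm=2 = #2
  target = base 0x827e + off 0x04 + 2 + imm 2 = 0x8286

0x8286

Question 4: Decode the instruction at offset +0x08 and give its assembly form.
je #4

off 0x08: read b0 04 as big → 0xb004
  top 4b → 0xb → je [J]
  imm: (w>>0)&0xfff=0x4 → #4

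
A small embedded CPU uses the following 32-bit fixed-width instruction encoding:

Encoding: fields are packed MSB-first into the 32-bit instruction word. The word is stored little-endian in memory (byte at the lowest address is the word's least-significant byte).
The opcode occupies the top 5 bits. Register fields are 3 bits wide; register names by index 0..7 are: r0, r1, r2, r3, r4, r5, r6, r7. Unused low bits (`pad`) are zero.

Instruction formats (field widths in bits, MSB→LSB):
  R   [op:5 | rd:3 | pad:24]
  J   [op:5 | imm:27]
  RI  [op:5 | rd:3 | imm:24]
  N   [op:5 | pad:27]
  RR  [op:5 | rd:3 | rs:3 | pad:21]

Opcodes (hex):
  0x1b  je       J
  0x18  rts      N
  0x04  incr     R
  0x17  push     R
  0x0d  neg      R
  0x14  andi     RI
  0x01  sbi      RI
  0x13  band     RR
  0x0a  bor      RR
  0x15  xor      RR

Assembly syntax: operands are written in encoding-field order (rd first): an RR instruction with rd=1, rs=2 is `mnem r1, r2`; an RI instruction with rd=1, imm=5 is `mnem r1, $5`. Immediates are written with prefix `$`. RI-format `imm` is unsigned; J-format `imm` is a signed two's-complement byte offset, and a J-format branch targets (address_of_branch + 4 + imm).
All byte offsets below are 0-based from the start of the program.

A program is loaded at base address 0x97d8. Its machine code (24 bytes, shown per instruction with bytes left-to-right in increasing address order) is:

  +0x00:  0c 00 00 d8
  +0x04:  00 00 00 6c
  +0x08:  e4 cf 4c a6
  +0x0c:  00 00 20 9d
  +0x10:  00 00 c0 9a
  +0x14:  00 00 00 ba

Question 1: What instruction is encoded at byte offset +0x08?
andi r6, $5033956

@+08  little-endian(e4 cf 4c a6) = 0xa64ccfe4
  op=0xa64ccfe4>>27=0x14 ⇒ andi (RI)
  [26:24] rd=6 = r6
  [23:0] imm=5033956 = $5033956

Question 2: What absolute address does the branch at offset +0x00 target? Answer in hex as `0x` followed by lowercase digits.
@+00  little-endian(0c 00 00 d8) = 0xd800000c
  opcode bits[31:27]=0x1b: je/J
  imm: (w>>0)&0x7ffffff=0xc → $12
  target = base 0x97d8 + off 0x00 + 4 + imm 12 = 0x97e8

0x97e8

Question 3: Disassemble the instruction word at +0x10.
off 0x10: read 00 00 c0 9a as little → 0x9ac00000
  op=0x9ac00000>>27=0x13 ⇒ band (RR)
  rd: (w>>24)&0x7=0x2 → r2
  rs: (w>>21)&0x7=0x6 → r6

band r2, r6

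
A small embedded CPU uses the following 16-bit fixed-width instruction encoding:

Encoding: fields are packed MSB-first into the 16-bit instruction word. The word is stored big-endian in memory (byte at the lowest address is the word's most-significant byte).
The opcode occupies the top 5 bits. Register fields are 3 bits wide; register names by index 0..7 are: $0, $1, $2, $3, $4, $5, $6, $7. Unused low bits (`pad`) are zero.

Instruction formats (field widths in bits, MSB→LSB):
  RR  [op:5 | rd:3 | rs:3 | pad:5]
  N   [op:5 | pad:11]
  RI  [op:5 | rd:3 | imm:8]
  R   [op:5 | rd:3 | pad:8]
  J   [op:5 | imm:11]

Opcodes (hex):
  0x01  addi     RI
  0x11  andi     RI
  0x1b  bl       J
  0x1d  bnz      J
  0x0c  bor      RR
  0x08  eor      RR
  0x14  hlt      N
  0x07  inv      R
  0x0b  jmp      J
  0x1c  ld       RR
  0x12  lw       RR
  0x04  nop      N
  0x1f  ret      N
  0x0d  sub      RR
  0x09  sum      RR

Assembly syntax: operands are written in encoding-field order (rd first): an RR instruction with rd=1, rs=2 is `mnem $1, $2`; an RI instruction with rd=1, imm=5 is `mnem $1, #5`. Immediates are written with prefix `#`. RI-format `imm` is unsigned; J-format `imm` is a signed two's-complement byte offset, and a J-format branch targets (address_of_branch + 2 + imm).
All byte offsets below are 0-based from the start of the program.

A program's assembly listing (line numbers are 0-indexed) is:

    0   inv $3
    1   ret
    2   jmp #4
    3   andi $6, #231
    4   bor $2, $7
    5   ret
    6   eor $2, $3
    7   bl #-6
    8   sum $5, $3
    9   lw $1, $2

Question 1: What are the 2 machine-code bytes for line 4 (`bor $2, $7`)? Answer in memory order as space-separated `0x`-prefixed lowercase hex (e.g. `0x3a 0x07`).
L4: bor op=0xc:5|rd=2:3|rs=7:3|pad=0:5 ⇒ 0x62e0 ⇒ big 62 e0

0x62 0xe0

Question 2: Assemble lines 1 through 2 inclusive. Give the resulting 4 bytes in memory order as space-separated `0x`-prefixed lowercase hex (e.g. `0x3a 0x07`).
line 1 (ret): pack op=0x1f:5|pad=0:11 = 0xf800; big→ f8 00
line 2 (jmp): pack op=0xb:5|imm=4:11 = 0x5804; big→ 58 04

0xf8 0x00 0x58 0x04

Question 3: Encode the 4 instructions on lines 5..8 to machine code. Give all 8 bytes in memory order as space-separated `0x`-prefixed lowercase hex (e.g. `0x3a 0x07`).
0xf8 0x00 0x42 0x60 0xdf 0xfa 0x4d 0x60

5. ret fields op=0x1f:5|pad=0:11 → word f800h → f8 00
6. eor fields op=0x8:5|rd=2:3|rs=3:3|pad=0:5 → word 4260h → 42 60
7. bl fields op=0x1b:5|imm=-6:11 → word dffah → df fa
8. sum fields op=0x9:5|rd=5:3|rs=3:3|pad=0:5 → word 4d60h → 4d 60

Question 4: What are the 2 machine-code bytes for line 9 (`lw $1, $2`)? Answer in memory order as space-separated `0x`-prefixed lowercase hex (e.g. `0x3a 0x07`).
line 9 (lw): pack op=0x12:5|rd=1:3|rs=2:3|pad=0:5 = 0x9140; big→ 91 40

0x91 0x40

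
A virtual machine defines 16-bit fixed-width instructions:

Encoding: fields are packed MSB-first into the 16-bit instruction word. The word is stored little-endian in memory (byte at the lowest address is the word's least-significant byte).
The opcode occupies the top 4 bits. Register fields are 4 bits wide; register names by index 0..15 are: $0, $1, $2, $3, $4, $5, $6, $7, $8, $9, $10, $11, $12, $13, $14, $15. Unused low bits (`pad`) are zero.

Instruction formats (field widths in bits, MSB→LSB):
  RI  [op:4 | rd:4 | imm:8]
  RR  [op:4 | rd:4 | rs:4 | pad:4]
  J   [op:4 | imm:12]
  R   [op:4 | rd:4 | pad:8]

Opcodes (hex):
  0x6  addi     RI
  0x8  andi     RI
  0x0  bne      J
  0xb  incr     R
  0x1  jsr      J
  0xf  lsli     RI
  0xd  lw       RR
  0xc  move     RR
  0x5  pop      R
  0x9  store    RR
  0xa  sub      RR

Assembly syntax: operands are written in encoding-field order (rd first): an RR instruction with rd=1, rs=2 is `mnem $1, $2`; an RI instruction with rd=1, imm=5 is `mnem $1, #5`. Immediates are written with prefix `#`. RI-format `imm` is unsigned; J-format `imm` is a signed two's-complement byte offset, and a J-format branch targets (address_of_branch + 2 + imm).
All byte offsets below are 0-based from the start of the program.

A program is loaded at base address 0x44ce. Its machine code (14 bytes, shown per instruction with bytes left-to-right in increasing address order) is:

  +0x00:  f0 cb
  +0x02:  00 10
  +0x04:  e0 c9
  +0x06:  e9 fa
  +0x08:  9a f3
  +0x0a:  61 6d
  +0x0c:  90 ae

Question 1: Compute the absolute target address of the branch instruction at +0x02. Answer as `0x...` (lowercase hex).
[02] 00 10 → 0x1000
  op=0x1000>>12=0x1 ⇒ jsr (J)
  [11:0] imm=0 = #0
  target = base 0x44ce + off 0x02 + 2 + imm 0 = 0x44d2

0x44d2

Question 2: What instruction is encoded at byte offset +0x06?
+0x06: e9 fa ⇒ word 0xfae9 (little)
  opcode bits[15:12]=0xf: lsli/RI
  rd: (w>>8)&0xf=0xa → $10
  imm: (w>>0)&0xff=0xe9 → #233

lsli $10, #233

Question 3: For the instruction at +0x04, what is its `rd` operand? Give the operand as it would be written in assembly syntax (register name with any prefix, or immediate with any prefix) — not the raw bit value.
$9

@+04  little-endian(e0 c9) = 0xc9e0
  opcode bits[15:12]=0xc: move/RR
  rd: (w>>8)&0xf=0x9 → $9
  rs: (w>>4)&0xf=0xe → $14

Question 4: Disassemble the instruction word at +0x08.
lsli $3, #154

@+08  little-endian(9a f3) = 0xf39a
  top 4b → 0xf → lsli [RI]
  rd: (w>>8)&0xf=0x3 → $3
  imm: (w>>0)&0xff=0x9a → #154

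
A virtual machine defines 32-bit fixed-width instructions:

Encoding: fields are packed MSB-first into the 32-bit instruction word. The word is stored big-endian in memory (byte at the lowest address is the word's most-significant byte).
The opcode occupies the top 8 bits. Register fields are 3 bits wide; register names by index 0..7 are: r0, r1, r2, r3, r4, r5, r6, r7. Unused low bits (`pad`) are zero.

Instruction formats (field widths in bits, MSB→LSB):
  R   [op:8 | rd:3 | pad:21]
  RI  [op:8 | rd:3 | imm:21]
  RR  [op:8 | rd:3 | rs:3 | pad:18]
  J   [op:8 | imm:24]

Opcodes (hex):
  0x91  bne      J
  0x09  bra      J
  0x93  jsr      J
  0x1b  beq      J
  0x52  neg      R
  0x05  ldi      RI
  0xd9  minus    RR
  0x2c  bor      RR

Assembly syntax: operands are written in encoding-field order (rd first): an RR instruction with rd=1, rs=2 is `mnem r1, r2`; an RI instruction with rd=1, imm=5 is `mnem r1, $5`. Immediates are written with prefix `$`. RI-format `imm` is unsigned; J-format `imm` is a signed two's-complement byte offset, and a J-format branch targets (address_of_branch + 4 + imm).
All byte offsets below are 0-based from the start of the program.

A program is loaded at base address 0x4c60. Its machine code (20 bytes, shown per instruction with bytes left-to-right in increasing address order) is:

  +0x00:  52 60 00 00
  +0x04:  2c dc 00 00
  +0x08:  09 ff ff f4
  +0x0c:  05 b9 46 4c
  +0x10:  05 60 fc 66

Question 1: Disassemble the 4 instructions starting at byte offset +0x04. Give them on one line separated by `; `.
bor r6, r7; bra $-12; ldi r5, $1656396; ldi r3, $64614

@+04  big-endian(2c dc 00 00) = 0x2cdc0000
  op=0x2cdc0000>>24=0x2c ⇒ bor (RR)
  rd@[23:21]=0x6 ⇒ r6
  rs@[20:18]=0x7 ⇒ r7
@+08  big-endian(09 ff ff f4) = 0x09fffff4
  op=0x09fffff4>>24=0x9 ⇒ bra (J)
  imm@[23:0]=0xfffff4 (s24→-12) ⇒ $-12
@+0c  big-endian(05 b9 46 4c) = 0x05b9464c
  op=0x05b9464c>>24=0x5 ⇒ ldi (RI)
  rd@[23:21]=0x5 ⇒ r5
  imm@[20:0]=0x19464c ⇒ $1656396
@+10  big-endian(05 60 fc 66) = 0x0560fc66
  op=0x0560fc66>>24=0x5 ⇒ ldi (RI)
  rd@[23:21]=0x3 ⇒ r3
  imm@[20:0]=0xfc66 ⇒ $64614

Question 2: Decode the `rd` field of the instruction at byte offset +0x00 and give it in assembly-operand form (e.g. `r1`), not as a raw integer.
r3

@+00  big-endian(52 60 00 00) = 0x52600000
  opcode bits[31:24]=0x52: neg/R
  [23:21] rd=3 = r3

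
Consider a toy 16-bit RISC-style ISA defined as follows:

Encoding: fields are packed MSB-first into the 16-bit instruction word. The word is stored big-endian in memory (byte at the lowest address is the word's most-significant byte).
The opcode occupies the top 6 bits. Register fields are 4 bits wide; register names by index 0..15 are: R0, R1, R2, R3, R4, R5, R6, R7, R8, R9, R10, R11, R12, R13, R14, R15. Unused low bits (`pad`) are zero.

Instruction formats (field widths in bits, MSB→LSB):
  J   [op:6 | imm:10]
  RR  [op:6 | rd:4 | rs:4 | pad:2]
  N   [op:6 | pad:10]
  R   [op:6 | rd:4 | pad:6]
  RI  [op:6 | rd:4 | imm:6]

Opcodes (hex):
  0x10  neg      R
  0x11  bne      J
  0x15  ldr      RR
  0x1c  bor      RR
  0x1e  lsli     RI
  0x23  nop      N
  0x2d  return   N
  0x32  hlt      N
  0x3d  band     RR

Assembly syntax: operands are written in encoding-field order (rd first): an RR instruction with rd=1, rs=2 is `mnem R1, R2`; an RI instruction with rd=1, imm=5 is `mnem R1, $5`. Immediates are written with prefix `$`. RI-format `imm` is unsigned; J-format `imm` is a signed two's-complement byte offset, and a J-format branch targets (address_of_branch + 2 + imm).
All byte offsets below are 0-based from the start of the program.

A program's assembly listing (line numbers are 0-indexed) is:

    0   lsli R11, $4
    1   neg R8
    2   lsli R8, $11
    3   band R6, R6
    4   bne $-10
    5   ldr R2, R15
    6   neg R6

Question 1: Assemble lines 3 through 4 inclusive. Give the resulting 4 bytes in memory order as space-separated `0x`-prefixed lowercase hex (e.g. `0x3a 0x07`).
0xf5 0x98 0x47 0xf6

L3: band op=0x3d:6|rd=6:4|rs=6:4|pad=0:2 ⇒ 0xf598 ⇒ big f5 98
L4: bne op=0x11:6|imm=-10:10 ⇒ 0x47f6 ⇒ big 47 f6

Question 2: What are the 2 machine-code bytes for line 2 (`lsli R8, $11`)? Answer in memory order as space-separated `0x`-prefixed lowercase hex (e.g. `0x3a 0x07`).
line 2 (lsli): pack op=0x1e:6|rd=8:4|imm=11:6 = 0x7a0b; big→ 7a 0b

0x7a 0x0b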